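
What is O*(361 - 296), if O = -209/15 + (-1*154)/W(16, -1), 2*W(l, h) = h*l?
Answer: 4147/12 ≈ 345.58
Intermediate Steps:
W(l, h) = h*l/2 (W(l, h) = (h*l)/2 = h*l/2)
O = 319/60 (O = -209/15 + (-1*154)/(((½)*(-1)*16)) = -209*1/15 - 154/(-8) = -209/15 - 154*(-⅛) = -209/15 + 77/4 = 319/60 ≈ 5.3167)
O*(361 - 296) = 319*(361 - 296)/60 = (319/60)*65 = 4147/12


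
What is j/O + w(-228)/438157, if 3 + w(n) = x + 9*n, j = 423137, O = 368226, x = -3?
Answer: 184642629401/161340799482 ≈ 1.1444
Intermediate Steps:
w(n) = -6 + 9*n (w(n) = -3 + (-3 + 9*n) = -6 + 9*n)
j/O + w(-228)/438157 = 423137/368226 + (-6 + 9*(-228))/438157 = 423137*(1/368226) + (-6 - 2052)*(1/438157) = 423137/368226 - 2058*1/438157 = 423137/368226 - 2058/438157 = 184642629401/161340799482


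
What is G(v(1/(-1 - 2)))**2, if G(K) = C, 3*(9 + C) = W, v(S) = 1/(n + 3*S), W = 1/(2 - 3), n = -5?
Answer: 784/9 ≈ 87.111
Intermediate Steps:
W = -1 (W = 1/(-1) = -1)
v(S) = 1/(-5 + 3*S)
C = -28/3 (C = -9 + (1/3)*(-1) = -9 - 1/3 = -28/3 ≈ -9.3333)
G(K) = -28/3
G(v(1/(-1 - 2)))**2 = (-28/3)**2 = 784/9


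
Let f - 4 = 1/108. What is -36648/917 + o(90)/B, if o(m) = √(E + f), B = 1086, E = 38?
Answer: -36648/917 + √13611/19548 ≈ -39.959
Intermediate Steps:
f = 433/108 (f = 4 + 1/108 = 433/108 ≈ 4.0093)
o(m) = √13611/18 (o(m) = √(38 + 433/108) = √(4537/108) = √13611/18)
-36648/917 + o(90)/B = -36648/917 + (√13611/18)/1086 = -36648*1/917 + (√13611/18)*(1/1086) = -36648/917 + √13611/19548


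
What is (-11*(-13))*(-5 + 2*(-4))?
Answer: -1859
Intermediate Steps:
(-11*(-13))*(-5 + 2*(-4)) = 143*(-5 - 8) = 143*(-13) = -1859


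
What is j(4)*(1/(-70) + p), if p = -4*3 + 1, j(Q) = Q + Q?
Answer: -3084/35 ≈ -88.114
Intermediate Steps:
j(Q) = 2*Q
p = -11 (p = -12 + 1 = -11)
j(4)*(1/(-70) + p) = (2*4)*(1/(-70) - 11) = 8*(-1/70 - 11) = 8*(-771/70) = -3084/35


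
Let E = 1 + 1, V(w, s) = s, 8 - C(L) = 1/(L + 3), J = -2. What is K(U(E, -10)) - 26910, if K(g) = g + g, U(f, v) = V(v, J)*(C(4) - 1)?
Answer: -188562/7 ≈ -26937.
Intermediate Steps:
C(L) = 8 - 1/(3 + L) (C(L) = 8 - 1/(L + 3) = 8 - 1/(3 + L))
E = 2
U(f, v) = -96/7 (U(f, v) = -2*((23 + 8*4)/(3 + 4) - 1) = -2*((23 + 32)/7 - 1) = -2*((⅐)*55 - 1) = -2*(55/7 - 1) = -2*48/7 = -96/7)
K(g) = 2*g
K(U(E, -10)) - 26910 = 2*(-96/7) - 26910 = -192/7 - 26910 = -188562/7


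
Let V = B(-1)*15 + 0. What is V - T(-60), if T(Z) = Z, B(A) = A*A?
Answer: 75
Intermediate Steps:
B(A) = A²
V = 15 (V = (-1)²*15 + 0 = 1*15 + 0 = 15 + 0 = 15)
V - T(-60) = 15 - 1*(-60) = 15 + 60 = 75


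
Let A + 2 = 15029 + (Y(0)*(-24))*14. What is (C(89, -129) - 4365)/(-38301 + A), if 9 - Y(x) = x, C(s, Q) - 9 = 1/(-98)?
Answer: 426889/2577204 ≈ 0.16564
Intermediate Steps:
C(s, Q) = 881/98 (C(s, Q) = 9 + 1/(-98) = 9 - 1/98 = 881/98)
Y(x) = 9 - x
A = 12003 (A = -2 + (15029 + ((9 - 1*0)*(-24))*14) = -2 + (15029 + ((9 + 0)*(-24))*14) = -2 + (15029 + (9*(-24))*14) = -2 + (15029 - 216*14) = -2 + (15029 - 3024) = -2 + 12005 = 12003)
(C(89, -129) - 4365)/(-38301 + A) = (881/98 - 4365)/(-38301 + 12003) = -426889/98/(-26298) = -426889/98*(-1/26298) = 426889/2577204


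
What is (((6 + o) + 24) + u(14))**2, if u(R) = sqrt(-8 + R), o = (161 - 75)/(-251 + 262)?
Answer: 173782/121 + 832*sqrt(6)/11 ≈ 1621.5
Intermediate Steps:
o = 86/11 ≈ 7.8182
(((6 + o) + 24) + u(14))**2 = (((6 + 86/11) + 24) + sqrt(-8 + 14))**2 = ((152/11 + 24) + sqrt(6))**2 = (416/11 + sqrt(6))**2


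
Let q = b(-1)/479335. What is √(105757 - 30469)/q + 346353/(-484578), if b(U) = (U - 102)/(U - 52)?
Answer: -115451/161526 + 50809510*√18822/103 ≈ 6.7677e+7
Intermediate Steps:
b(U) = (-102 + U)/(-52 + U)
q = 103/25404755 (q = ((-102 - 1)/(-52 - 1))/479335 = (-103/(-53))*(1/479335) = -1/53*(-103)*(1/479335) = (103/53)*(1/479335) = 103/25404755 ≈ 4.0544e-6)
√(105757 - 30469)/q + 346353/(-484578) = √(105757 - 30469)/(103/25404755) + 346353/(-484578) = √75288*(25404755/103) + 346353*(-1/484578) = (2*√18822)*(25404755/103) - 115451/161526 = 50809510*√18822/103 - 115451/161526 = -115451/161526 + 50809510*√18822/103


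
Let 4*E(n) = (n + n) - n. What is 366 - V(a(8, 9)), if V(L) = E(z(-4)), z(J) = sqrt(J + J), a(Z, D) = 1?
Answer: 366 - I*sqrt(2)/2 ≈ 366.0 - 0.70711*I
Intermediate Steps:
z(J) = sqrt(2)*sqrt(J) (z(J) = sqrt(2*J) = sqrt(2)*sqrt(J))
E(n) = n/4 (E(n) = ((n + n) - n)/4 = (2*n - n)/4 = n/4)
V(L) = I*sqrt(2)/2 (V(L) = (sqrt(2)*sqrt(-4))/4 = (sqrt(2)*(2*I))/4 = (2*I*sqrt(2))/4 = I*sqrt(2)/2)
366 - V(a(8, 9)) = 366 - I*sqrt(2)/2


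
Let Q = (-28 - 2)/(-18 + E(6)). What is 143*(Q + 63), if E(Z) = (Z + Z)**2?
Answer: 188474/21 ≈ 8975.0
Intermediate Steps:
E(Z) = 4*Z**2 (E(Z) = (2*Z)**2 = 4*Z**2)
Q = -5/21 (Q = (-28 - 2)/(-18 + 4*6**2) = -30/(-18 + 4*36) = -30/(-18 + 144) = -30/126 = -30*1/126 = -5/21 ≈ -0.23810)
143*(Q + 63) = 143*(-5/21 + 63) = 143*(1318/21) = 188474/21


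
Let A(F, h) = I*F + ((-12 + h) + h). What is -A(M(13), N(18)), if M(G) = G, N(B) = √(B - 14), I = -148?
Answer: 1932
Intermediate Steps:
N(B) = √(-14 + B)
A(F, h) = -12 - 148*F + 2*h (A(F, h) = -148*F + ((-12 + h) + h) = -148*F + (-12 + 2*h) = -12 - 148*F + 2*h)
-A(M(13), N(18)) = -(-12 - 148*13 + 2*√(-14 + 18)) = -(-12 - 1924 + 2*√4) = -(-12 - 1924 + 2*2) = -(-12 - 1924 + 4) = -1*(-1932) = 1932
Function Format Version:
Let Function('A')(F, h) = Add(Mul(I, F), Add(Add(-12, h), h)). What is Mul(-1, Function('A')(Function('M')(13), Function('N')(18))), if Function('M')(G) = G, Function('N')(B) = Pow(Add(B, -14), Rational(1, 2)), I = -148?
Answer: 1932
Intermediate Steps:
Function('N')(B) = Pow(Add(-14, B), Rational(1, 2))
Function('A')(F, h) = Add(-12, Mul(-148, F), Mul(2, h)) (Function('A')(F, h) = Add(Mul(-148, F), Add(Add(-12, h), h)) = Add(Mul(-148, F), Add(-12, Mul(2, h))) = Add(-12, Mul(-148, F), Mul(2, h)))
Mul(-1, Function('A')(Function('M')(13), Function('N')(18))) = Mul(-1, Add(-12, Mul(-148, 13), Mul(2, Pow(Add(-14, 18), Rational(1, 2))))) = Mul(-1, Add(-12, -1924, Mul(2, Pow(4, Rational(1, 2))))) = Mul(-1, Add(-12, -1924, Mul(2, 2))) = Mul(-1, Add(-12, -1924, 4)) = Mul(-1, -1932) = 1932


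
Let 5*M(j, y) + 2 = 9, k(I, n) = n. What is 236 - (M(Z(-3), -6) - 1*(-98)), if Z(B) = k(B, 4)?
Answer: 683/5 ≈ 136.60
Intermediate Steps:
Z(B) = 4
M(j, y) = 7/5 (M(j, y) = -2/5 + (1/5)*9 = -2/5 + 9/5 = 7/5)
236 - (M(Z(-3), -6) - 1*(-98)) = 236 - (7/5 - 1*(-98)) = 236 - (7/5 + 98) = 236 - 1*497/5 = 236 - 497/5 = 683/5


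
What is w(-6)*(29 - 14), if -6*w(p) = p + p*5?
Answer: 90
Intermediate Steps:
w(p) = -p (w(p) = -(p + p*5)/6 = -(p + 5*p)/6 = -p)
w(-6)*(29 - 14) = (-1*(-6))*(29 - 14) = 6*15 = 90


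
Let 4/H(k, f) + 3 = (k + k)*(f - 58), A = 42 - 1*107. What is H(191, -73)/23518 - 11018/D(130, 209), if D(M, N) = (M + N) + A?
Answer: -3241931665169/80621644235 ≈ -40.212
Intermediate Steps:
A = -65 (A = 42 - 107 = -65)
H(k, f) = 4/(-3 + 2*k*(-58 + f)) (H(k, f) = 4/(-3 + (k + k)*(f - 58)) = 4/(-3 + (2*k)*(-58 + f)) = 4/(-3 + 2*k*(-58 + f)))
D(M, N) = -65 + M + N (D(M, N) = (M + N) - 65 = -65 + M + N)
H(191, -73)/23518 - 11018/D(130, 209) = (4/(-3 - 116*191 + 2*(-73)*191))/23518 - 11018/(-65 + 130 + 209) = (4/(-3 - 22156 - 27886))*(1/23518) - 11018/274 = (4/(-50045))*(1/23518) - 11018*1/274 = (4*(-1/50045))*(1/23518) - 5509/137 = -4/50045*1/23518 - 5509/137 = -2/588479155 - 5509/137 = -3241931665169/80621644235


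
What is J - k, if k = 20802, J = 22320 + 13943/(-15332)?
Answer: 23260033/15332 ≈ 1517.1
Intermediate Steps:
J = 342196297/15332 (J = 22320 + 13943*(-1/15332) = 22320 - 13943/15332 = 342196297/15332 ≈ 22319.)
J - k = 342196297/15332 - 1*20802 = 342196297/15332 - 20802 = 23260033/15332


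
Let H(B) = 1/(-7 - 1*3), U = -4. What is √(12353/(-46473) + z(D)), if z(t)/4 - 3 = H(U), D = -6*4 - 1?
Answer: √611972497185/232365 ≈ 3.3666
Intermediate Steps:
D = -25 (D = -24 - 1 = -25)
H(B) = -⅒ (H(B) = 1/(-7 - 3) = 1/(-10) = -⅒)
z(t) = 58/5 (z(t) = 12 + 4*(-⅒) = 12 - ⅖ = 58/5)
√(12353/(-46473) + z(D)) = √(12353/(-46473) + 58/5) = √(12353*(-1/46473) + 58/5) = √(-12353/46473 + 58/5) = √(2633669/232365) = √611972497185/232365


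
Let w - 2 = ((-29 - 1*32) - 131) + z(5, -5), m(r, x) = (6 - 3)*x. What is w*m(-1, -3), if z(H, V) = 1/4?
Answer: 6831/4 ≈ 1707.8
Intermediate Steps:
z(H, V) = ¼
m(r, x) = 3*x
w = -759/4 (w = 2 + (((-29 - 1*32) - 131) + ¼) = 2 + (((-29 - 32) - 131) + ¼) = 2 + ((-61 - 131) + ¼) = 2 + (-192 + ¼) = 2 - 767/4 = -759/4 ≈ -189.75)
w*m(-1, -3) = -2277*(-3)/4 = -759/4*(-9) = 6831/4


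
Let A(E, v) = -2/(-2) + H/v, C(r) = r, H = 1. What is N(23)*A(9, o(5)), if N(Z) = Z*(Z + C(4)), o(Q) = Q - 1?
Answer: 3105/4 ≈ 776.25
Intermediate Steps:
o(Q) = -1 + Q
A(E, v) = 1 + 1/v (A(E, v) = -2/(-2) + 1/v = -2*(-1/2) + 1/v = 1 + 1/v)
N(Z) = Z*(4 + Z) (N(Z) = Z*(Z + 4) = Z*(4 + Z))
N(23)*A(9, o(5)) = (23*(4 + 23))*((1 + (-1 + 5))/(-1 + 5)) = (23*27)*((1 + 4)/4) = 621*((1/4)*5) = 621*(5/4) = 3105/4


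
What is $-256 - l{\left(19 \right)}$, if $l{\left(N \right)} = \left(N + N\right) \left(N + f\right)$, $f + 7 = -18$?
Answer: $-28$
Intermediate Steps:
$f = -25$ ($f = -7 - 18 = -25$)
$l{\left(N \right)} = 2 N \left(-25 + N\right)$ ($l{\left(N \right)} = \left(N + N\right) \left(N - 25\right) = 2 N \left(-25 + N\right)$)
$-256 - l{\left(19 \right)} = -256 - 2 \cdot 19 \left(-25 + 19\right) = -256 - 2 \cdot 19 \left(-6\right) = -256 - -228 = -256 + 228 = -28$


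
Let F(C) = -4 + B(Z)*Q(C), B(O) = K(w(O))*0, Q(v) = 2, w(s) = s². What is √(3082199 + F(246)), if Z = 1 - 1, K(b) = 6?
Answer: √3082195 ≈ 1755.6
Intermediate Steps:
Z = 0
B(O) = 0 (B(O) = 6*0 = 0)
F(C) = -4 (F(C) = -4 + 0*2 = -4 + 0 = -4)
√(3082199 + F(246)) = √(3082199 - 4) = √3082195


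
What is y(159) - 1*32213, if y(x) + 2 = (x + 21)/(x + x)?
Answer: -1707365/53 ≈ -32214.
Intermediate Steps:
y(x) = -2 + (21 + x)/(2*x) (y(x) = -2 + (x + 21)/(x + x) = -2 + (21 + x)/((2*x)) = -2 + (21 + x)*(1/(2*x)) = -2 + (21 + x)/(2*x))
y(159) - 1*32213 = (3/2)*(7 - 1*159)/159 - 1*32213 = (3/2)*(1/159)*(7 - 159) - 32213 = (3/2)*(1/159)*(-152) - 32213 = -76/53 - 32213 = -1707365/53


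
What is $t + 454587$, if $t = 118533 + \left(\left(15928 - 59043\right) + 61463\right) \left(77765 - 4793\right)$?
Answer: $1339463376$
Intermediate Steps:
$t = 1339008789$ ($t = 118533 + \left(\left(15928 - 59043\right) + 61463\right) 72972 = 118533 + \left(-43115 + 61463\right) 72972 = 118533 + 18348 \cdot 72972 = 118533 + 1338890256 = 1339008789$)
$t + 454587 = 1339008789 + 454587 = 1339463376$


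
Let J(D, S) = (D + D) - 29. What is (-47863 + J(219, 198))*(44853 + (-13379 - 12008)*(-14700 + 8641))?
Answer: -7301494809444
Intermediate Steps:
J(D, S) = -29 + 2*D (J(D, S) = 2*D - 29 = -29 + 2*D)
(-47863 + J(219, 198))*(44853 + (-13379 - 12008)*(-14700 + 8641)) = (-47863 + (-29 + 2*219))*(44853 + (-13379 - 12008)*(-14700 + 8641)) = (-47863 + (-29 + 438))*(44853 - 25387*(-6059)) = (-47863 + 409)*(44853 + 153819833) = -47454*153864686 = -7301494809444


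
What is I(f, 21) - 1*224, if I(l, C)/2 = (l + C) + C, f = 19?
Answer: -102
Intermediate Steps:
I(l, C) = 2*l + 4*C (I(l, C) = 2*((l + C) + C) = 2*((C + l) + C) = 2*(l + 2*C) = 2*l + 4*C)
I(f, 21) - 1*224 = (2*19 + 4*21) - 1*224 = (38 + 84) - 224 = 122 - 224 = -102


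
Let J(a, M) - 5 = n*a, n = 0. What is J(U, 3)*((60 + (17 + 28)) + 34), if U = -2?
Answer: 695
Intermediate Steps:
J(a, M) = 5 (J(a, M) = 5 + 0*a = 5 + 0 = 5)
J(U, 3)*((60 + (17 + 28)) + 34) = 5*((60 + (17 + 28)) + 34) = 5*((60 + 45) + 34) = 5*(105 + 34) = 5*139 = 695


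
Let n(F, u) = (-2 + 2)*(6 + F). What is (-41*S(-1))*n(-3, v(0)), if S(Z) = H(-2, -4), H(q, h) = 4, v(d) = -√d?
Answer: 0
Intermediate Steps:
n(F, u) = 0 (n(F, u) = 0*(6 + F) = 0)
S(Z) = 4
(-41*S(-1))*n(-3, v(0)) = -41*4*0 = -164*0 = 0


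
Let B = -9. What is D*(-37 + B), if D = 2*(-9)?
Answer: 828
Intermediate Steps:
D = -18
D*(-37 + B) = -18*(-37 - 9) = -18*(-46) = 828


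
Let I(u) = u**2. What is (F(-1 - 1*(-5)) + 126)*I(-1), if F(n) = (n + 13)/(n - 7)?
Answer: 361/3 ≈ 120.33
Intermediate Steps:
F(n) = (13 + n)/(-7 + n)
(F(-1 - 1*(-5)) + 126)*I(-1) = ((13 + (-1 - 1*(-5)))/(-7 + (-1 - 1*(-5))) + 126)*(-1)**2 = ((13 + (-1 + 5))/(-7 + (-1 + 5)) + 126)*1 = ((13 + 4)/(-7 + 4) + 126)*1 = (17/(-3) + 126)*1 = (-1/3*17 + 126)*1 = (-17/3 + 126)*1 = (361/3)*1 = 361/3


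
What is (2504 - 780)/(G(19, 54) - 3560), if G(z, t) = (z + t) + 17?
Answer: -862/1735 ≈ -0.49683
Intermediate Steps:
G(z, t) = 17 + t + z (G(z, t) = (t + z) + 17 = 17 + t + z)
(2504 - 780)/(G(19, 54) - 3560) = (2504 - 780)/((17 + 54 + 19) - 3560) = 1724/(90 - 3560) = 1724/(-3470) = 1724*(-1/3470) = -862/1735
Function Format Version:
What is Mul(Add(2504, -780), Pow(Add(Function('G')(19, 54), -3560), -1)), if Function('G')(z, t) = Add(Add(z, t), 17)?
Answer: Rational(-862, 1735) ≈ -0.49683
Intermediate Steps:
Function('G')(z, t) = Add(17, t, z) (Function('G')(z, t) = Add(Add(t, z), 17) = Add(17, t, z))
Mul(Add(2504, -780), Pow(Add(Function('G')(19, 54), -3560), -1)) = Mul(Add(2504, -780), Pow(Add(Add(17, 54, 19), -3560), -1)) = Mul(1724, Pow(Add(90, -3560), -1)) = Mul(1724, Pow(-3470, -1)) = Mul(1724, Rational(-1, 3470)) = Rational(-862, 1735)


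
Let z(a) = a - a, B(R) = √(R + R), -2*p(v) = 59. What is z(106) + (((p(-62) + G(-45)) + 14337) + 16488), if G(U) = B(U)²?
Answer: 61411/2 ≈ 30706.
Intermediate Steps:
p(v) = -59/2 (p(v) = -½*59 = -59/2)
B(R) = √2*√R (B(R) = √(2*R) = √2*√R)
G(U) = 2*U (G(U) = (√2*√U)² = 2*U)
z(a) = 0
z(106) + (((p(-62) + G(-45)) + 14337) + 16488) = 0 + (((-59/2 + 2*(-45)) + 14337) + 16488) = 0 + (((-59/2 - 90) + 14337) + 16488) = 0 + ((-239/2 + 14337) + 16488) = 0 + (28435/2 + 16488) = 0 + 61411/2 = 61411/2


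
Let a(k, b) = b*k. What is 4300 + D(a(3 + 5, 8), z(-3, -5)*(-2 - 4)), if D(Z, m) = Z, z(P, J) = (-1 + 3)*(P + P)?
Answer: 4364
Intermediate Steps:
z(P, J) = 4*P (z(P, J) = 2*(2*P) = 4*P)
4300 + D(a(3 + 5, 8), z(-3, -5)*(-2 - 4)) = 4300 + 8*(3 + 5) = 4300 + 8*8 = 4300 + 64 = 4364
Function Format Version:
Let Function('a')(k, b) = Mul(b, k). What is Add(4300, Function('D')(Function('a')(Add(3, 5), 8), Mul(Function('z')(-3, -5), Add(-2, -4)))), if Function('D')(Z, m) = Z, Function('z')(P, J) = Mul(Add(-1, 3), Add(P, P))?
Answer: 4364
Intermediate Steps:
Function('z')(P, J) = Mul(4, P) (Function('z')(P, J) = Mul(2, Mul(2, P)) = Mul(4, P))
Add(4300, Function('D')(Function('a')(Add(3, 5), 8), Mul(Function('z')(-3, -5), Add(-2, -4)))) = Add(4300, Mul(8, Add(3, 5))) = Add(4300, Mul(8, 8)) = Add(4300, 64) = 4364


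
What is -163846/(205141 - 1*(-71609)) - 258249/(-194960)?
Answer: 3952699459/5395518000 ≈ 0.73259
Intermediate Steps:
-163846/(205141 - 1*(-71609)) - 258249/(-194960) = -163846/(205141 + 71609) - 258249*(-1/194960) = -163846/276750 + 258249/194960 = -163846*1/276750 + 258249/194960 = -81923/138375 + 258249/194960 = 3952699459/5395518000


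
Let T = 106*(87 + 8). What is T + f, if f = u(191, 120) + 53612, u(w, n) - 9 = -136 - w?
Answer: 63364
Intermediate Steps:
u(w, n) = -127 - w (u(w, n) = 9 + (-136 - w) = -127 - w)
T = 10070 (T = 106*95 = 10070)
f = 53294 (f = (-127 - 1*191) + 53612 = (-127 - 191) + 53612 = -318 + 53612 = 53294)
T + f = 10070 + 53294 = 63364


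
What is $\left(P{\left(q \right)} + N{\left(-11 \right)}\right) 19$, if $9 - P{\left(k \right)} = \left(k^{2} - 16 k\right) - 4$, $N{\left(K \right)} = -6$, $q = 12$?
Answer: $1045$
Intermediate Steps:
$P{\left(k \right)} = 13 - k^{2} + 16 k$ ($P{\left(k \right)} = 9 - \left(\left(k^{2} - 16 k\right) - 4\right) = 9 - \left(-4 + k^{2} - 16 k\right) = 9 + \left(4 - k^{2} + 16 k\right) = 13 - k^{2} + 16 k$)
$\left(P{\left(q \right)} + N{\left(-11 \right)}\right) 19 = \left(\left(13 - 12^{2} + 16 \cdot 12\right) - 6\right) 19 = \left(\left(13 - 144 + 192\right) - 6\right) 19 = \left(61 - 6\right) 19 = 55 \cdot 19 = 1045$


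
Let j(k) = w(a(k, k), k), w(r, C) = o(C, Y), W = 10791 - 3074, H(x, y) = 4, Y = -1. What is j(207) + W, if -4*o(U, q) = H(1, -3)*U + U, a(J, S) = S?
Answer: 29833/4 ≈ 7458.3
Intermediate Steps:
o(U, q) = -5*U/4 (o(U, q) = -(4*U + U)/4 = -5*U/4)
W = 7717
w(r, C) = -5*C/4
j(k) = -5*k/4
j(207) + W = -5/4*207 + 7717 = -1035/4 + 7717 = 29833/4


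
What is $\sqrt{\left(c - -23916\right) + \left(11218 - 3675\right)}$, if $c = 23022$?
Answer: $\sqrt{54481} \approx 233.41$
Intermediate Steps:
$\sqrt{\left(c - -23916\right) + \left(11218 - 3675\right)} = \sqrt{\left(23022 - -23916\right) + \left(11218 - 3675\right)} = \sqrt{\left(23022 + 23916\right) + \left(11218 - 3675\right)} = \sqrt{46938 + 7543} = \sqrt{54481}$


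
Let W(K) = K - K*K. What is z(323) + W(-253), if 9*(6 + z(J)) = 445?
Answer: -577967/9 ≈ -64219.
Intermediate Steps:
W(K) = K - K²
z(J) = 391/9 (z(J) = -6 + (⅑)*445 = -6 + 445/9 = 391/9)
z(323) + W(-253) = 391/9 - 253*(1 - 1*(-253)) = 391/9 - 253*(1 + 253) = 391/9 - 253*254 = 391/9 - 64262 = -577967/9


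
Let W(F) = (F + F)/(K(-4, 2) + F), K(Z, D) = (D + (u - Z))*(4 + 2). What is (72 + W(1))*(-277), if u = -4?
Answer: -259826/13 ≈ -19987.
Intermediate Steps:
K(Z, D) = -24 - 6*Z + 6*D (K(Z, D) = (D + (-4 - Z))*(4 + 2) = (-4 + D - Z)*6 = -24 - 6*Z + 6*D)
W(F) = 2*F/(12 + F) (W(F) = (F + F)/((-24 - 6*(-4) + 6*2) + F) = (2*F)/((-24 + 24 + 12) + F) = (2*F)/(12 + F) = 2*F/(12 + F))
(72 + W(1))*(-277) = (72 + 2*1/(12 + 1))*(-277) = (72 + 2*1/13)*(-277) = (72 + 2*1*(1/13))*(-277) = (72 + 2/13)*(-277) = (938/13)*(-277) = -259826/13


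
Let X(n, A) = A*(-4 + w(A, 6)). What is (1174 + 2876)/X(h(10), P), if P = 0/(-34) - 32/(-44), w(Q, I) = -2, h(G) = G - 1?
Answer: -7425/8 ≈ -928.13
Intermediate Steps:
h(G) = -1 + G
P = 8/11 (P = 0*(-1/34) - 32*(-1/44) = 0 + 8/11 = 8/11 ≈ 0.72727)
X(n, A) = -6*A (X(n, A) = A*(-4 - 2) = A*(-6) = -6*A)
(1174 + 2876)/X(h(10), P) = (1174 + 2876)/((-6*8/11)) = 4050/(-48/11) = 4050*(-11/48) = -7425/8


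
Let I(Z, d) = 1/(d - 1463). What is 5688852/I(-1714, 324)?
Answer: -6479602428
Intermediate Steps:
I(Z, d) = 1/(-1463 + d)
5688852/I(-1714, 324) = 5688852/(1/(-1463 + 324)) = 5688852/(1/(-1139)) = 5688852/(-1/1139) = 5688852*(-1139) = -6479602428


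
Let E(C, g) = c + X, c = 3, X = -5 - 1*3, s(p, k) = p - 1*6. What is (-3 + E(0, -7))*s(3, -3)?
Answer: 24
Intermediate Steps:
s(p, k) = -6 + p (s(p, k) = p - 6 = -6 + p)
X = -8 (X = -5 - 3 = -8)
E(C, g) = -5 (E(C, g) = 3 - 8 = -5)
(-3 + E(0, -7))*s(3, -3) = (-3 - 5)*(-6 + 3) = -8*(-3) = 24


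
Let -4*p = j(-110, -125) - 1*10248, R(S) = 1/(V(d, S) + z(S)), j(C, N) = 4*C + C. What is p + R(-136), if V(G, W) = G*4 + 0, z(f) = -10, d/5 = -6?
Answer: 175467/65 ≈ 2699.5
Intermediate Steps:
d = -30 (d = 5*(-6) = -30)
V(G, W) = 4*G (V(G, W) = 4*G + 0 = 4*G)
j(C, N) = 5*C
R(S) = -1/130 (R(S) = 1/(4*(-30) - 10) = 1/(-120 - 10) = 1/(-130) = -1/130)
p = 5399/2 (p = -(5*(-110) - 1*10248)/4 = -(-550 - 10248)/4 = -¼*(-10798) = 5399/2 ≈ 2699.5)
p + R(-136) = 5399/2 - 1/130 = 175467/65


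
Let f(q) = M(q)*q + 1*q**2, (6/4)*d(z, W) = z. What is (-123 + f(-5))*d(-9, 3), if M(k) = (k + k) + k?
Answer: 138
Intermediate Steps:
M(k) = 3*k (M(k) = 2*k + k = 3*k)
d(z, W) = 2*z/3
f(q) = 4*q**2 (f(q) = (3*q)*q + 1*q**2 = 3*q**2 + q**2 = 4*q**2)
(-123 + f(-5))*d(-9, 3) = (-123 + 4*(-5)**2)*((2/3)*(-9)) = (-123 + 4*25)*(-6) = (-123 + 100)*(-6) = -23*(-6) = 138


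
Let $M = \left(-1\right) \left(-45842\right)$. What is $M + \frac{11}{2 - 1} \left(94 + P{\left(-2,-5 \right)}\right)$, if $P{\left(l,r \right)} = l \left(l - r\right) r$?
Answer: $47206$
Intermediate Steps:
$P{\left(l,r \right)} = l r \left(l - r\right)$
$M = 45842$
$M + \frac{11}{2 - 1} \left(94 + P{\left(-2,-5 \right)}\right) = 45842 + \frac{11}{2 - 1} \left(94 - - 10 \left(-2 - -5\right)\right) = 45842 + \frac{11}{1} \left(94 - - 10 \left(-2 + 5\right)\right) = 45842 + 11 \cdot 1 \left(94 - \left(-10\right) 3\right) = 45842 + 11 \left(94 + 30\right) = 45842 + 11 \cdot 124 = 45842 + 1364 = 47206$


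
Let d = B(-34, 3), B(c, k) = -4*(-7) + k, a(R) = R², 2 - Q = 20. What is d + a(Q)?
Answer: 355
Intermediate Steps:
Q = -18 (Q = 2 - 1*20 = 2 - 20 = -18)
B(c, k) = 28 + k
d = 31 (d = 28 + 3 = 31)
d + a(Q) = 31 + (-18)² = 31 + 324 = 355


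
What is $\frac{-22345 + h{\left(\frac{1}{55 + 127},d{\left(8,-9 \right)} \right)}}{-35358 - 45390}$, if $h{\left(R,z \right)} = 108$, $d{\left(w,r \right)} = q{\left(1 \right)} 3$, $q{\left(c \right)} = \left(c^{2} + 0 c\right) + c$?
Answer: $\frac{22237}{80748} \approx 0.27539$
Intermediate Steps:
$q{\left(c \right)} = c + c^{2}$ ($q{\left(c \right)} = \left(c^{2} + 0\right) + c = c^{2} + c = c + c^{2}$)
$d{\left(w,r \right)} = 6$ ($d{\left(w,r \right)} = 1 \left(1 + 1\right) 3 = 1 \cdot 2 \cdot 3 = 2 \cdot 3 = 6$)
$\frac{-22345 + h{\left(\frac{1}{55 + 127},d{\left(8,-9 \right)} \right)}}{-35358 - 45390} = \frac{-22345 + 108}{-35358 - 45390} = - \frac{22237}{-80748} = \left(-22237\right) \left(- \frac{1}{80748}\right) = \frac{22237}{80748}$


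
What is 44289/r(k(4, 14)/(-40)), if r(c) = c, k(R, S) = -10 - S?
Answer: 73815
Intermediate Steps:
44289/r(k(4, 14)/(-40)) = 44289/(((-10 - 1*14)/(-40))) = 44289/(((-10 - 14)*(-1/40))) = 44289/((-24*(-1/40))) = 44289/(⅗) = 44289*(5/3) = 73815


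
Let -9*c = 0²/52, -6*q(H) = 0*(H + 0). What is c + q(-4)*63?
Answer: 0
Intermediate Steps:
q(H) = 0 (q(H) = -0*(H + 0) = -0*H = -⅙*0 = 0)
c = 0 (c = -0²/(9*52) = -0/52 = -⅑*0 = 0)
c + q(-4)*63 = 0 + 0*63 = 0 + 0 = 0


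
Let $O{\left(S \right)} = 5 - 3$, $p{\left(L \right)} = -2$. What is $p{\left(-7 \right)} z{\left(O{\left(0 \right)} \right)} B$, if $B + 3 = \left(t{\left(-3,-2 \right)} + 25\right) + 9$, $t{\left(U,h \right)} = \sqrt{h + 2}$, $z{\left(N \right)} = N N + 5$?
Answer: $-558$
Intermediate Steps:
$O{\left(S \right)} = 2$
$z{\left(N \right)} = 5 + N^{2}$ ($z{\left(N \right)} = N^{2} + 5 = 5 + N^{2}$)
$t{\left(U,h \right)} = \sqrt{2 + h}$
$B = 31$ ($B = -3 + \left(\left(\sqrt{2 - 2} + 25\right) + 9\right) = -3 + \left(\left(\sqrt{0} + 25\right) + 9\right) = -3 + \left(\left(0 + 25\right) + 9\right) = -3 + \left(25 + 9\right) = -3 + 34 = 31$)
$p{\left(-7 \right)} z{\left(O{\left(0 \right)} \right)} B = - 2 \left(5 + 2^{2}\right) 31 = - 2 \left(5 + 4\right) 31 = \left(-2\right) 9 \cdot 31 = \left(-18\right) 31 = -558$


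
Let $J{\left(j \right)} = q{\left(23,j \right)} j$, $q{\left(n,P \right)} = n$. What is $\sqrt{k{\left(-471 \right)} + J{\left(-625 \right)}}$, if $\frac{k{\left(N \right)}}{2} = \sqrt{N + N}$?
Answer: $\sqrt{-14375 + 2 i \sqrt{942}} \approx 0.256 + 119.9 i$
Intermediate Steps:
$J{\left(j \right)} = 23 j$
$k{\left(N \right)} = 2 \sqrt{2} \sqrt{N}$ ($k{\left(N \right)} = 2 \sqrt{N + N} = 2 \sqrt{2 N} = 2 \sqrt{2} \sqrt{N}$)
$\sqrt{k{\left(-471 \right)} + J{\left(-625 \right)}} = \sqrt{2 \sqrt{2} \sqrt{-471} + 23 \left(-625\right)} = \sqrt{2 \sqrt{2} i \sqrt{471} - 14375} = \sqrt{2 i \sqrt{942} - 14375} = \sqrt{-14375 + 2 i \sqrt{942}}$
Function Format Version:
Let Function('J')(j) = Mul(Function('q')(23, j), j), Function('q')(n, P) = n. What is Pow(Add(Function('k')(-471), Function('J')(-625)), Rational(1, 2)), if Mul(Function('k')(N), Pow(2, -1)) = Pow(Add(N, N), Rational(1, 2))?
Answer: Pow(Add(-14375, Mul(2, I, Pow(942, Rational(1, 2)))), Rational(1, 2)) ≈ Add(0.2560, Mul(119.90, I))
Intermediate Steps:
Function('J')(j) = Mul(23, j)
Function('k')(N) = Mul(2, Pow(2, Rational(1, 2)), Pow(N, Rational(1, 2))) (Function('k')(N) = Mul(2, Pow(Add(N, N), Rational(1, 2))) = Mul(2, Pow(Mul(2, N), Rational(1, 2))) = Mul(2, Mul(Pow(2, Rational(1, 2)), Pow(N, Rational(1, 2)))) = Mul(2, Pow(2, Rational(1, 2)), Pow(N, Rational(1, 2))))
Pow(Add(Function('k')(-471), Function('J')(-625)), Rational(1, 2)) = Pow(Add(Mul(2, Pow(2, Rational(1, 2)), Pow(-471, Rational(1, 2))), Mul(23, -625)), Rational(1, 2)) = Pow(Add(Mul(2, Pow(2, Rational(1, 2)), Mul(I, Pow(471, Rational(1, 2)))), -14375), Rational(1, 2)) = Pow(Add(Mul(2, I, Pow(942, Rational(1, 2))), -14375), Rational(1, 2)) = Pow(Add(-14375, Mul(2, I, Pow(942, Rational(1, 2)))), Rational(1, 2))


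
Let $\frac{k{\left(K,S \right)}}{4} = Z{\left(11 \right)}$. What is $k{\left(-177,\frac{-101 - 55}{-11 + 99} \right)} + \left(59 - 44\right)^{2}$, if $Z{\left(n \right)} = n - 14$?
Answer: $213$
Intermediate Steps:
$Z{\left(n \right)} = -14 + n$
$k{\left(K,S \right)} = -12$ ($k{\left(K,S \right)} = 4 \left(-14 + 11\right) = 4 \left(-3\right) = -12$)
$k{\left(-177,\frac{-101 - 55}{-11 + 99} \right)} + \left(59 - 44\right)^{2} = -12 + \left(59 - 44\right)^{2} = -12 + 15^{2} = -12 + 225 = 213$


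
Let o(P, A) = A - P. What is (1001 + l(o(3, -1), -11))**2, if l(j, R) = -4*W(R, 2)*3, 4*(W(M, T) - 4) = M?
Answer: 972196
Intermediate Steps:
W(M, T) = 4 + M/4
l(j, R) = -48 - 3*R (l(j, R) = -4*(4 + R/4)*3 = (-16 - R)*3 = -48 - 3*R)
(1001 + l(o(3, -1), -11))**2 = (1001 + (-48 - 3*(-11)))**2 = (1001 + (-48 + 33))**2 = (1001 - 15)**2 = 986**2 = 972196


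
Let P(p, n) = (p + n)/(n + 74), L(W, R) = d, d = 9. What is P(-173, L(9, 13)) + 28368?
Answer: 2354380/83 ≈ 28366.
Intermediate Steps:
L(W, R) = 9
P(p, n) = (n + p)/(74 + n)
P(-173, L(9, 13)) + 28368 = (9 - 173)/(74 + 9) + 28368 = -164/83 + 28368 = 2354380/83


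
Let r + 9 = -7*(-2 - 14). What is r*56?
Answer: 5768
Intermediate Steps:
r = 103 (r = -9 - 7*(-2 - 14) = -9 - 7*(-16) = -9 + 112 = 103)
r*56 = 103*56 = 5768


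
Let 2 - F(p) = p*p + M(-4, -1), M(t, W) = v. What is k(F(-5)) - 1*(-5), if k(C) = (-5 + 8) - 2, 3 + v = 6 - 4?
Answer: 6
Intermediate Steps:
v = -1 (v = -3 + (6 - 4) = -3 + 2 = -1)
M(t, W) = -1
F(p) = 3 - p**2 (F(p) = 2 - (p*p - 1) = 2 - (p**2 - 1) = 2 - (-1 + p**2) = 2 + (1 - p**2) = 3 - p**2)
k(C) = 1 (k(C) = 3 - 2 = 1)
k(F(-5)) - 1*(-5) = 1 - 1*(-5) = 1 + 5 = 6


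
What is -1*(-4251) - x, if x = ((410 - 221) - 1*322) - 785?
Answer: 5169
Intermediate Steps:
x = -918 (x = (189 - 322) - 785 = -133 - 785 = -918)
-1*(-4251) - x = -1*(-4251) - 1*(-918) = 4251 + 918 = 5169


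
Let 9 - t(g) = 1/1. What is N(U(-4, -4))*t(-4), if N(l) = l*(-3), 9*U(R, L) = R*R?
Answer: -128/3 ≈ -42.667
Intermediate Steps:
U(R, L) = R²/9 (U(R, L) = (R*R)/9 = R²/9)
t(g) = 8 (t(g) = 9 - 1/1 = 9 - 1*1 = 9 - 1 = 8)
N(l) = -3*l
N(U(-4, -4))*t(-4) = -(-4)²/3*8 = -16/3*8 = -128/3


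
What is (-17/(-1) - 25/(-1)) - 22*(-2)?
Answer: 86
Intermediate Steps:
(-17/(-1) - 25/(-1)) - 22*(-2) = (-17*(-1) - 25*(-1)) + 44 = (17 + 25) + 44 = 42 + 44 = 86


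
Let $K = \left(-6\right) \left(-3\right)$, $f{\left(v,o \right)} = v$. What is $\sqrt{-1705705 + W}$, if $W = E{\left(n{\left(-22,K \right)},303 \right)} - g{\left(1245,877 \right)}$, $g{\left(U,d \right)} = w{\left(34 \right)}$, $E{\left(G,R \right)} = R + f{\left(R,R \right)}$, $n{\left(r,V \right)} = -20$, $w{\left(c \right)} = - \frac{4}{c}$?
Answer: $\frac{i \sqrt{492773577}}{17} \approx 1305.8 i$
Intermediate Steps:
$K = 18$
$E{\left(G,R \right)} = 2 R$ ($E{\left(G,R \right)} = R + R = 2 R$)
$g{\left(U,d \right)} = - \frac{2}{17}$ ($g{\left(U,d \right)} = - \frac{4}{34} = \left(-4\right) \frac{1}{34} = - \frac{2}{17}$)
$W = \frac{10304}{17}$ ($W = 2 \cdot 303 - - \frac{2}{17} = 606 + \frac{2}{17} = \frac{10304}{17} \approx 606.12$)
$\sqrt{-1705705 + W} = \sqrt{-1705705 + \frac{10304}{17}} = \sqrt{- \frac{28986681}{17}} = \frac{i \sqrt{492773577}}{17}$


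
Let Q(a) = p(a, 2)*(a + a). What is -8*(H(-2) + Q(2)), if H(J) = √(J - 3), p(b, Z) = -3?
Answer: 96 - 8*I*√5 ≈ 96.0 - 17.889*I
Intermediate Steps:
H(J) = √(-3 + J)
Q(a) = -6*a (Q(a) = -3*(a + a) = -6*a)
-8*(H(-2) + Q(2)) = -8*(√(-3 - 2) - 6*2) = -8*(√(-5) - 12) = -8*(I*√5 - 12) = -8*(-12 + I*√5) = 96 - 8*I*√5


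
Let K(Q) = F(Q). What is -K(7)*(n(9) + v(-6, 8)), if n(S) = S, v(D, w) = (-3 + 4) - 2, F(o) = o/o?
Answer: -8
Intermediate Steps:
F(o) = 1
K(Q) = 1
v(D, w) = -1 (v(D, w) = 1 - 2 = -1)
-K(7)*(n(9) + v(-6, 8)) = -(9 - 1) = -8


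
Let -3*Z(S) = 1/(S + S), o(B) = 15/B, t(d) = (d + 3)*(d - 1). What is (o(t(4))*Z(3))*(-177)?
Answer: 295/42 ≈ 7.0238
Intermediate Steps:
t(d) = (-1 + d)*(3 + d) (t(d) = (3 + d)*(-1 + d) = (-1 + d)*(3 + d))
Z(S) = -1/(6*S) (Z(S) = -1/(3*(S + S)) = -1/(2*S)/3 = -1/(6*S))
(o(t(4))*Z(3))*(-177) = ((15/(-3 + 4**2 + 2*4))*(-1/6/3))*(-177) = ((15/(-3 + 16 + 8))*(-1/6*1/3))*(-177) = ((15/21)*(-1/18))*(-177) = ((15*(1/21))*(-1/18))*(-177) = ((5/7)*(-1/18))*(-177) = -5/126*(-177) = 295/42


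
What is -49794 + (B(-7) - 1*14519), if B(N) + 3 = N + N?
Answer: -64330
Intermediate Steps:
B(N) = -3 + 2*N (B(N) = -3 + (N + N) = -3 + 2*N)
-49794 + (B(-7) - 1*14519) = -49794 + ((-3 + 2*(-7)) - 1*14519) = -49794 + ((-3 - 14) - 14519) = -49794 + (-17 - 14519) = -49794 - 14536 = -64330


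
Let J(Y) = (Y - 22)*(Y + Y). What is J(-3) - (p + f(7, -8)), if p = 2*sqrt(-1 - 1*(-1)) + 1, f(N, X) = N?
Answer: 142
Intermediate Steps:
J(Y) = 2*Y*(-22 + Y) (J(Y) = (-22 + Y)*(2*Y) = 2*Y*(-22 + Y))
p = 1 (p = 2*sqrt(-1 + 1) + 1 = 2*sqrt(0) + 1 = 2*0 + 1 = 0 + 1 = 1)
J(-3) - (p + f(7, -8)) = 2*(-3)*(-22 - 3) - (1 + 7) = 2*(-3)*(-25) - 1*8 = 150 - 8 = 142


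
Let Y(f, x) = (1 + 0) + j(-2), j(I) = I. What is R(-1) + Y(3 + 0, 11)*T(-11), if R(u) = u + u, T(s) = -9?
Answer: 7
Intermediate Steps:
R(u) = 2*u
Y(f, x) = -1 (Y(f, x) = (1 + 0) - 2 = 1 - 2 = -1)
R(-1) + Y(3 + 0, 11)*T(-11) = 2*(-1) - 1*(-9) = -2 + 9 = 7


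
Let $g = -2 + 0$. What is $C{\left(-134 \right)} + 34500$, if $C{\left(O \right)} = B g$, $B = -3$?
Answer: $34506$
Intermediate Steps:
$g = -2$
$C{\left(O \right)} = 6$ ($C{\left(O \right)} = \left(-3\right) \left(-2\right) = 6$)
$C{\left(-134 \right)} + 34500 = 6 + 34500 = 34506$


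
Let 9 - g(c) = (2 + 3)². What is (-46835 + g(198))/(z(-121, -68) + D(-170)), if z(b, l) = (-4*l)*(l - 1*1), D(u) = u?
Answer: 46851/18938 ≈ 2.4739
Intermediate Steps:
g(c) = -16 (g(c) = 9 - (2 + 3)² = 9 - 1*5² = 9 - 1*25 = 9 - 25 = -16)
z(b, l) = -4*l*(-1 + l) (z(b, l) = (-4*l)*(l - 1) = (-4*l)*(-1 + l) = -4*l*(-1 + l))
(-46835 + g(198))/(z(-121, -68) + D(-170)) = (-46835 - 16)/(4*(-68)*(1 - 1*(-68)) - 170) = -46851/(4*(-68)*(1 + 68) - 170) = -46851/(4*(-68)*69 - 170) = -46851/(-18768 - 170) = -46851/(-18938) = -46851*(-1/18938) = 46851/18938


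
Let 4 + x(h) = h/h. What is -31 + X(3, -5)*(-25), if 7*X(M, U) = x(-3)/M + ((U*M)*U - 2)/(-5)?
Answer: 173/7 ≈ 24.714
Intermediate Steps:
x(h) = -3 (x(h) = -4 + h/h = -4 + 1 = -3)
X(M, U) = 2/35 - 3/(7*M) - M*U²/35 (X(M, U) = (-3/M + ((U*M)*U - 2)/(-5))/7 = (-3/M + ((M*U)*U - 2)*(-⅕))/7 = (-3/M + (M*U² - 2)*(-⅕))/7 = (-3/M + (-2 + M*U²)*(-⅕))/7 = (-3/M + (⅖ - M*U²/5))/7 = (⅖ - 3/M - M*U²/5)/7 = 2/35 - 3/(7*M) - M*U²/35)
-31 + X(3, -5)*(-25) = -31 + ((1/35)*(-15 - 1*3*(-2 + 3*(-5)²))/3)*(-25) = -31 + ((1/35)*(⅓)*(-15 - 1*3*(-2 + 3*25)))*(-25) = -31 + ((1/35)*(⅓)*(-15 - 1*3*(-2 + 75)))*(-25) = -31 + ((1/35)*(⅓)*(-15 - 1*3*73))*(-25) = -31 + ((1/35)*(⅓)*(-15 - 219))*(-25) = -31 + ((1/35)*(⅓)*(-234))*(-25) = -31 - 78/35*(-25) = -31 + 390/7 = 173/7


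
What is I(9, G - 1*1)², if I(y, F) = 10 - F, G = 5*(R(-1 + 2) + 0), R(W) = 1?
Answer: 36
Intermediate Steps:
G = 5 (G = 5*(1 + 0) = 5*1 = 5)
I(9, G - 1*1)² = (10 - (5 - 1*1))² = (10 - (5 - 1))² = (10 - 1*4)² = (10 - 4)² = 6² = 36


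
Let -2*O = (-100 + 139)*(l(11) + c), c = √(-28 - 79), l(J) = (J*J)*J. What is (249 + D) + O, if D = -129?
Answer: -51669/2 - 39*I*√107/2 ≈ -25835.0 - 201.71*I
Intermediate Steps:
l(J) = J³ (l(J) = J²*J = J³)
c = I*√107 (c = √(-107) = I*√107 ≈ 10.344*I)
O = -51909/2 - 39*I*√107/2 (O = -(-100 + 139)*(11³ + I*√107)/2 = -39*(1331 + I*√107)/2 = -(51909 + 39*I*√107)/2 = -51909/2 - 39*I*√107/2 ≈ -25955.0 - 201.71*I)
(249 + D) + O = (249 - 129) + (-51909/2 - 39*I*√107/2) = 120 + (-51909/2 - 39*I*√107/2) = -51669/2 - 39*I*√107/2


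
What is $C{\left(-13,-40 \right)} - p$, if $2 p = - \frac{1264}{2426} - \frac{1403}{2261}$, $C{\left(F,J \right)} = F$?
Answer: $- \frac{68176627}{5485186} \approx -12.429$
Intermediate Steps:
$p = - \frac{3130791}{5485186}$ ($p = \frac{- \frac{1264}{2426} - \frac{1403}{2261}}{2} = \frac{\left(-1264\right) \frac{1}{2426} - \frac{1403}{2261}}{2} = \frac{- \frac{632}{1213} - \frac{1403}{2261}}{2} = \frac{1}{2} \left(- \frac{3130791}{2742593}\right) = - \frac{3130791}{5485186} \approx -0.57077$)
$C{\left(-13,-40 \right)} - p = -13 - - \frac{3130791}{5485186} = -13 + \frac{3130791}{5485186} = - \frac{68176627}{5485186}$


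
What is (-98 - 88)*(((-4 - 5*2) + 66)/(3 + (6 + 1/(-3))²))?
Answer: -21762/79 ≈ -275.47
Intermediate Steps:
(-98 - 88)*(((-4 - 5*2) + 66)/(3 + (6 + 1/(-3))²)) = -186*((-4 - 10) + 66)/(3 + (6 - ⅓)²) = -186*(-14 + 66)/(3 + (17/3)²) = -9672/(3 + 289/9) = -9672/316/9 = -9672*9/316 = -186*117/79 = -21762/79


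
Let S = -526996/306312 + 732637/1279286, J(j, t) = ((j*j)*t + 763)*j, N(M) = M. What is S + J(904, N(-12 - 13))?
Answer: -452314755884474172053/24491290827 ≈ -1.8468e+10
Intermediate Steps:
J(j, t) = j*(763 + t*j**2) (J(j, t) = (j**2*t + 763)*j = (t*j**2 + 763)*j = (763 + t*j**2)*j = j*(763 + t*j**2))
S = -28110193757/24491290827 (S = -526996*1/306312 + 732637*(1/1279286) = -131749/76578 + 732637/1279286 = -28110193757/24491290827 ≈ -1.1478)
S + J(904, N(-12 - 13)) = -28110193757/24491290827 + 904*(763 + (-12 - 13)*904**2) = -28110193757/24491290827 + 904*(763 - 25*817216) = -28110193757/24491290827 + 904*(763 - 20430400) = -28110193757/24491290827 + 904*(-20429637) = -28110193757/24491290827 - 18468391848 = -452314755884474172053/24491290827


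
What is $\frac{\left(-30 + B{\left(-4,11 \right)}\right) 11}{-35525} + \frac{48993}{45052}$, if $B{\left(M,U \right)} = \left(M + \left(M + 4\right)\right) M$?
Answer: $\frac{35661517}{32662700} \approx 1.0918$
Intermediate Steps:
$B{\left(M,U \right)} = M \left(4 + 2 M\right)$ ($B{\left(M,U \right)} = \left(M + \left(4 + M\right)\right) M = \left(4 + 2 M\right) M = M \left(4 + 2 M\right)$)
$\frac{\left(-30 + B{\left(-4,11 \right)}\right) 11}{-35525} + \frac{48993}{45052} = \frac{\left(-30 + 2 \left(-4\right) \left(2 - 4\right)\right) 11}{-35525} + \frac{48993}{45052} = \left(-30 + 2 \left(-4\right) \left(-2\right)\right) 11 \left(- \frac{1}{35525}\right) + 48993 \cdot \frac{1}{45052} = \left(-30 + 16\right) 11 \left(- \frac{1}{35525}\right) + \frac{6999}{6436} = \left(-14\right) 11 \left(- \frac{1}{35525}\right) + \frac{6999}{6436} = \left(-154\right) \left(- \frac{1}{35525}\right) + \frac{6999}{6436} = \frac{22}{5075} + \frac{6999}{6436} = \frac{35661517}{32662700}$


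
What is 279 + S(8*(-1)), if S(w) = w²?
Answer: 343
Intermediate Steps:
279 + S(8*(-1)) = 279 + (8*(-1))² = 279 + (-8)² = 279 + 64 = 343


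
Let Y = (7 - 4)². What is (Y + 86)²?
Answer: 9025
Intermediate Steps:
Y = 9 (Y = 3² = 9)
(Y + 86)² = (9 + 86)² = 95² = 9025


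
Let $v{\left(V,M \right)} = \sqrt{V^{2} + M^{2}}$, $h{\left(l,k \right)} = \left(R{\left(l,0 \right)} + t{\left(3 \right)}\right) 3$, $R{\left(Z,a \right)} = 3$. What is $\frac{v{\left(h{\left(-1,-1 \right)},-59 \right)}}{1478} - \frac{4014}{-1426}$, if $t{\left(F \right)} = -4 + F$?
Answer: $\frac{2007}{713} + \frac{\sqrt{3517}}{1478} \approx 2.855$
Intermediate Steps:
$h{\left(l,k \right)} = 6$ ($h{\left(l,k \right)} = \left(3 + \left(-4 + 3\right)\right) 3 = \left(3 - 1\right) 3 = 2 \cdot 3 = 6$)
$v{\left(V,M \right)} = \sqrt{M^{2} + V^{2}}$
$\frac{v{\left(h{\left(-1,-1 \right)},-59 \right)}}{1478} - \frac{4014}{-1426} = \frac{\sqrt{\left(-59\right)^{2} + 6^{2}}}{1478} - \frac{4014}{-1426} = \sqrt{3481 + 36} \cdot \frac{1}{1478} - - \frac{2007}{713} = \sqrt{3517} \cdot \frac{1}{1478} + \frac{2007}{713} = \frac{\sqrt{3517}}{1478} + \frac{2007}{713} = \frac{2007}{713} + \frac{\sqrt{3517}}{1478}$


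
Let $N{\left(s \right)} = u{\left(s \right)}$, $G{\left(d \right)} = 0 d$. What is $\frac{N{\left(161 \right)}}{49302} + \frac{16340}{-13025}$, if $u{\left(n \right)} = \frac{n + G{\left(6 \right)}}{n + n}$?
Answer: $- \frac{322235267}{256863420} \approx -1.2545$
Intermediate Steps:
$G{\left(d \right)} = 0$
$u{\left(n \right)} = \frac{1}{2}$ ($u{\left(n \right)} = \frac{n + 0}{n + n} = \frac{n}{2 n} = n \frac{1}{2 n} = \frac{1}{2}$)
$N{\left(s \right)} = \frac{1}{2}$
$\frac{N{\left(161 \right)}}{49302} + \frac{16340}{-13025} = \frac{1}{2 \cdot 49302} + \frac{16340}{-13025} = \frac{1}{2} \cdot \frac{1}{49302} + 16340 \left(- \frac{1}{13025}\right) = \frac{1}{98604} - \frac{3268}{2605} = - \frac{322235267}{256863420}$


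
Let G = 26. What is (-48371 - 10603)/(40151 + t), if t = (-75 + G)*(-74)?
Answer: -58974/43777 ≈ -1.3471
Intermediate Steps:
t = 3626 (t = (-75 + 26)*(-74) = -49*(-74) = 3626)
(-48371 - 10603)/(40151 + t) = (-48371 - 10603)/(40151 + 3626) = -58974/43777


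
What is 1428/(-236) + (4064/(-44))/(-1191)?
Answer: -4617113/772959 ≈ -5.9733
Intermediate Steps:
1428/(-236) + (4064/(-44))/(-1191) = 1428*(-1/236) + (4064*(-1/44))*(-1/1191) = -357/59 - 1016/11*(-1/1191) = -357/59 + 1016/13101 = -4617113/772959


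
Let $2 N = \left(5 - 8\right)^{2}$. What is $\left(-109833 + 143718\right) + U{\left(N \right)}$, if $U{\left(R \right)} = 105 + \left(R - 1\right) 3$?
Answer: $\frac{68001}{2} \approx 34001.0$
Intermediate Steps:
$N = \frac{9}{2}$ ($N = \frac{\left(5 - 8\right)^{2}}{2} = \frac{\left(-3\right)^{2}}{2} = \frac{1}{2} \cdot 9 = \frac{9}{2} \approx 4.5$)
$U{\left(R \right)} = 102 + 3 R$ ($U{\left(R \right)} = 105 + \left(-1 + R\right) 3 = 105 + \left(-3 + 3 R\right) = 102 + 3 R$)
$\left(-109833 + 143718\right) + U{\left(N \right)} = \left(-109833 + 143718\right) + \left(102 + 3 \cdot \frac{9}{2}\right) = 33885 + \left(102 + \frac{27}{2}\right) = 33885 + \frac{231}{2} = \frac{68001}{2}$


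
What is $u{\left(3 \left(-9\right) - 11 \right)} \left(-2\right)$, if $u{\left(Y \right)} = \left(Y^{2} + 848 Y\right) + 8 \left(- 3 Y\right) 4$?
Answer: $54264$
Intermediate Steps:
$u{\left(Y \right)} = Y^{2} + 752 Y$ ($u{\left(Y \right)} = \left(Y^{2} + 848 Y\right) + - 24 Y 4 = \left(Y^{2} + 848 Y\right) - 96 Y = Y^{2} + 752 Y$)
$u{\left(3 \left(-9\right) - 11 \right)} \left(-2\right) = \left(3 \left(-9\right) - 11\right) \left(752 + \left(3 \left(-9\right) - 11\right)\right) \left(-2\right) = \left(-27 - 11\right) \left(752 - 38\right) \left(-2\right) = - 38 \left(752 - 38\right) \left(-2\right) = \left(-38\right) 714 \left(-2\right) = \left(-27132\right) \left(-2\right) = 54264$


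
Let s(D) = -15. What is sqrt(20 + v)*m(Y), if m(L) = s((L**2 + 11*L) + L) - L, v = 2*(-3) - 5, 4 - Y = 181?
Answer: 486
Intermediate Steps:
Y = -177 (Y = 4 - 1*181 = 4 - 181 = -177)
v = -11 (v = -6 - 5 = -11)
m(L) = -15 - L
sqrt(20 + v)*m(Y) = sqrt(20 - 11)*(-15 - 1*(-177)) = sqrt(9)*(-15 + 177) = 3*162 = 486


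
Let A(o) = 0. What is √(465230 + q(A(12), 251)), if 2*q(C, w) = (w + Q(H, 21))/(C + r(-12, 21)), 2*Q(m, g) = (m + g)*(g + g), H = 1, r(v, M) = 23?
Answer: √1860982/2 ≈ 682.09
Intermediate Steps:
Q(m, g) = g*(g + m) (Q(m, g) = ((m + g)*(g + g))/2 = ((g + m)*(2*g))/2 = (2*g*(g + m))/2 = g*(g + m))
q(C, w) = (462 + w)/(2*(23 + C)) (q(C, w) = ((w + 21*(21 + 1))/(C + 23))/2 = ((w + 21*22)/(23 + C))/2 = ((w + 462)/(23 + C))/2 = ((462 + w)/(23 + C))/2 = (462 + w)/(2*(23 + C)))
√(465230 + q(A(12), 251)) = √(465230 + (462 + 251)/(2*(23 + 0))) = √(465230 + (½)*713/23) = √(465230 + (½)*(1/23)*713) = √(465230 + 31/2) = √(930491/2) = √1860982/2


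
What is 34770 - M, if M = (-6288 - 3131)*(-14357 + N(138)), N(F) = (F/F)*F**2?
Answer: 44181623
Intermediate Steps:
N(F) = F**2 (N(F) = 1*F**2 = F**2)
M = -44146853 (M = (-6288 - 3131)*(-14357 + 138**2) = -9419*(-14357 + 19044) = -9419*4687 = -44146853)
34770 - M = 34770 - 1*(-44146853) = 34770 + 44146853 = 44181623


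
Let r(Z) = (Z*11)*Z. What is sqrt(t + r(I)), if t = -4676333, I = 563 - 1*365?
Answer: I*sqrt(4245089) ≈ 2060.4*I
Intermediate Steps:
I = 198 (I = 563 - 365 = 198)
r(Z) = 11*Z**2 (r(Z) = (11*Z)*Z = 11*Z**2)
sqrt(t + r(I)) = sqrt(-4676333 + 11*198**2) = sqrt(-4676333 + 11*39204) = sqrt(-4676333 + 431244) = sqrt(-4245089) = I*sqrt(4245089)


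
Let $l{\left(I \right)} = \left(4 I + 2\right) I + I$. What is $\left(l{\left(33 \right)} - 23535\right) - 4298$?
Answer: $-23378$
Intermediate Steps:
$l{\left(I \right)} = I + I \left(2 + 4 I\right)$ ($l{\left(I \right)} = \left(2 + 4 I\right) I + I = I \left(2 + 4 I\right) + I = I + I \left(2 + 4 I\right)$)
$\left(l{\left(33 \right)} - 23535\right) - 4298 = \left(33 \left(3 + 4 \cdot 33\right) - 23535\right) - 4298 = \left(33 \left(3 + 132\right) - 23535\right) - 4298 = \left(33 \cdot 135 - 23535\right) - 4298 = \left(4455 - 23535\right) - 4298 = -19080 - 4298 = -23378$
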